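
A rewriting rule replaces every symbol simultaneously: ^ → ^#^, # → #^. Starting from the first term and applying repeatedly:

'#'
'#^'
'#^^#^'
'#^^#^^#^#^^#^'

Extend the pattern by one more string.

Replace each of the 13 characters of #^^#^^#^#^^#^ in place — #^ ^#^ ^#^ #^ ^#^ ^#^ #^ ^#^ #^ ^#^ ^#^ #^ ^#^ — and concatenate.

#^^#^^#^#^^#^^#^#^^#^#^^#^^#^#^^#^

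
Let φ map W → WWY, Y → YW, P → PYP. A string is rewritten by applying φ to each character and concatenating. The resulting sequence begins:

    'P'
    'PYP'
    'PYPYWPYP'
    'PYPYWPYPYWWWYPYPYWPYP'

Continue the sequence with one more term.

PYPYWPYPYWWWYPYPYWPYPYWWWYWWYWWYYWPYPYWPYPYWWWYPYPYWPYP

Applying the rule to each of the 21 symbols of PYPYWPYPYWWWYPYPYWPYP gives the pieces PYP YW PYP YW WWY PYP YW PYP YW WWY WWY WWY YW PYP YW PYP YW WWY PYP YW PYP, which concatenate to the answer.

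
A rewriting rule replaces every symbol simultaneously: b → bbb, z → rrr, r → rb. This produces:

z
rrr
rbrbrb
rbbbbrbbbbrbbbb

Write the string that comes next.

φ(rbbbbrbbbbrbbbb) expands symbol-by-symbol to rb bbb bbb bbb bbb rb bbb bbb bbb bbb rb bbb bbb bbb bbb; joining the 15 pieces gives the next term.

rbbbbbbbbbbbbbrbbbbbbbbbbbbbrbbbbbbbbbbbbb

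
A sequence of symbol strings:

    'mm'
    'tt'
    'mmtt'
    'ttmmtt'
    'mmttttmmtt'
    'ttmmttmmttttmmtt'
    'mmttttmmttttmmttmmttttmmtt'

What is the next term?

ttmmttmmttttmmttmmttttmmttttmmttmmttttmmtt

This is a Fibonacci-style word recurrence s(k) = s(k−2)·s(k−1): e.g. mm·tt = mmtt.
The next term joins ttmmttmmttttmmtt and mmttttmmttttmmttmmttttmmtt.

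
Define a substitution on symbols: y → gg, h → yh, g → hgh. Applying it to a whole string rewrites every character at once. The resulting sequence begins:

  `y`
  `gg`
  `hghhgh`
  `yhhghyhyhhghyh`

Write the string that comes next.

Applying the rule to each of the 14 symbols of yhhghyhyhhghyh gives the pieces gg yh yh hgh yh gg yh gg yh yh hgh yh gg yh, which concatenate to the answer.

ggyhyhhghyhggyhggyhyhhghyhggyh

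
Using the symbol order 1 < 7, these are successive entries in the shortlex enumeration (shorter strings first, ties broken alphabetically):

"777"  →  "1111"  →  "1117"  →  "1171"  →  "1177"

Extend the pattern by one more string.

1711

Treat 1177 as a base-2 numeral over the given alphabet and add one, carrying through any trailing 7's.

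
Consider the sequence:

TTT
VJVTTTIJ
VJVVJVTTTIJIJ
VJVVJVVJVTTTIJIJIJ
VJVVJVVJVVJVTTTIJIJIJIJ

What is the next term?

VJVVJVVJVVJVVJVTTTIJIJIJIJIJ

Every step adds VJV to the front and IJ to the end of the previous string.
One more step from VJVVJVVJVVJVTTTIJIJIJIJ gives the answer.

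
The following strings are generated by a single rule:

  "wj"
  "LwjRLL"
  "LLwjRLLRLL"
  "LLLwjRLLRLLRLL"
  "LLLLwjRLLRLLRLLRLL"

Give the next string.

LLLLLwjRLLRLLRLLRLLRLL

Every step adds L to the front and RLL to the end of the previous string.
One more step from LLLLwjRLLRLLRLLRLL gives the answer.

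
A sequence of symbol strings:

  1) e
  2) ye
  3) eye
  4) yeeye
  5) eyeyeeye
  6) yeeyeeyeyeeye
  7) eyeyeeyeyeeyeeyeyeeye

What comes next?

This is a Fibonacci-style word recurrence s(k) = s(k−2)·s(k−1): e.g. e·ye = eye.
So term 8 is yeeyeeyeyeeye·eyeyeeyeyeeyeeyeyeeye.

yeeyeeyeyeeyeeyeyeeyeyeeyeeyeyeeye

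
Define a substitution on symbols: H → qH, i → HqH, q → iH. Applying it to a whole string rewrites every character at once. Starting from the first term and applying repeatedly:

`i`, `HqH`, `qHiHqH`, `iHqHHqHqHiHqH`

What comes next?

Rewriting the 13 symbols of iHqHHqHqHiHqH one by one yields HqH qH iH qH qH iH qH iH qH HqH qH iH qH; concatenated:

HqHqHiHqHqHiHqHiHqHHqHqHiHqH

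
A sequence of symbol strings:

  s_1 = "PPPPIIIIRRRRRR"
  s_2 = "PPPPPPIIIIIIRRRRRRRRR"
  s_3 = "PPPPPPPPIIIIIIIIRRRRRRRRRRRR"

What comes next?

The n-th term is 2n P's then 2n I's then 3n R's, where the shown terms are n = 2, 3, 4.
At n = 5 the blocks have lengths 10, 10, 15.

PPPPPPPPPPIIIIIIIIIIRRRRRRRRRRRRRRR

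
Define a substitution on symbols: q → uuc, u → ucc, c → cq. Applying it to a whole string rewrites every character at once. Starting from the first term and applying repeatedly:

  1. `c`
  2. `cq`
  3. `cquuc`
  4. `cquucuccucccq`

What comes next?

Applying the rule to each of the 13 symbols of cquucuccucccq gives the pieces cq uuc ucc ucc cq ucc cq cq ucc cq cq cq uuc, which concatenate to the answer.

cquucuccucccqucccqcqucccqcqcquuc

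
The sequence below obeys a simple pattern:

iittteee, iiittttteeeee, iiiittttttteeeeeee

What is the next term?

iiiiittttttttteeeeeeeee

Term n consists of n i's, followed by 2n-1 t's, followed by 2n-1 e's, where the shown terms are n = 2, 3, 4.
At n = 5 the blocks have lengths 5, 9, 9.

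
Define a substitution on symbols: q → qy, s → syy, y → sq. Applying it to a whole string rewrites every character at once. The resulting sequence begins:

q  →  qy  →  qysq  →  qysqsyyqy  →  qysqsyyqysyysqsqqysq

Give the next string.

Replace each of the 20 characters of qysqsyyqysyysqsqqysq in place — qy sq syy qy syy sq sq qy sq syy sq sq syy qy syy qy qy sq syy qy — and concatenate.

qysqsyyqysyysqsqqysqsyysqsqsyyqysyyqyqysqsyyqy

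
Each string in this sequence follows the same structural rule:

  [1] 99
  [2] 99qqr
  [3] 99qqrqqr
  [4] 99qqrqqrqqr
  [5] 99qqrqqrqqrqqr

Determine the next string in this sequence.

Each term is the previous one with qqr appended.
Applying this once more to 99qqrqqrqqrqqr:

99qqrqqrqqrqqrqqr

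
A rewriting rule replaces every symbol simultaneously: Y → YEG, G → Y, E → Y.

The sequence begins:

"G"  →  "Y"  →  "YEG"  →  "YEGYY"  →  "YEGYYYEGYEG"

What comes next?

Rewriting each symbol of YEGYYYEGYEG: Y→YEG, E→Y, G→Y, Y→YEG, Y→YEG, Y→YEG, E→Y, G→Y, Y→YEG, E→Y, G→Y, which concatenates to YEG Y Y YEG YEG YEG Y Y YEG Y Y.

YEGYYYEGYEGYEGYYYEGYY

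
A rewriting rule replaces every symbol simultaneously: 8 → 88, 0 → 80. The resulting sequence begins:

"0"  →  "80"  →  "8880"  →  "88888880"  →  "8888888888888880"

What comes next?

Rewriting the 16 symbols of 8888888888888880 one by one yields 88 88 88 88 88 88 88 88 88 88 88 88 88 88 88 80; concatenated:

88888888888888888888888888888880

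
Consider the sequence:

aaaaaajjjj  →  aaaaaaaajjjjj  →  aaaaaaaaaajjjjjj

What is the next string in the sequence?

Each string has the form a^{2n} j^{n+1}, where the shown terms are n = 3, 4, 5.
At n = 6 the blocks have lengths 12, 7.

aaaaaaaaaaaajjjjjjj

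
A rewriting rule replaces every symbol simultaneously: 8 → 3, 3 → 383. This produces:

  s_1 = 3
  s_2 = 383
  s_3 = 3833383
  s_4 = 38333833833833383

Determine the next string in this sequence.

38333833833833383383338338333833833833383

Replace each of the 17 characters of 38333833833833383 in place — 383 3 383 383 383 3 383 383 3 383 383 3 383 383 383 3 383 — and concatenate.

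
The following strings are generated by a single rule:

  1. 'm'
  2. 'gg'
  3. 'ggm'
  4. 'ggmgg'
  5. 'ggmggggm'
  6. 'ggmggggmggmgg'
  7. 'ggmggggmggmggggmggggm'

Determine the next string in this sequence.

ggmggggmggmggggmggggmggmggggmggmgg

Each term (from the third on) is the previous term followed by the one before it: term 3 = gg·m = ggm.
The next term joins ggmggggmggmggggmggggm and ggmggggmggmgg.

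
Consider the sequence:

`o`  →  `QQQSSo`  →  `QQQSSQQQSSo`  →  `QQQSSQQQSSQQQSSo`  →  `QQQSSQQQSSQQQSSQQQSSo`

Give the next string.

The strings grow by a fixed prefix QQQSS each time.
So the next term is QQQSS·QQQSSQQQSSQQQSSQQQSSo.

QQQSSQQQSSQQQSSQQQSSQQQSSo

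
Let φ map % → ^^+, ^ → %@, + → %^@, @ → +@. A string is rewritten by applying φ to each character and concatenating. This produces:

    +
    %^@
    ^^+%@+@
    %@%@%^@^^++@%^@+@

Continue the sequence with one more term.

Rewriting the 17 symbols of %@%@%^@^^++@%^@+@ one by one yields ^^+ +@ ^^+ +@ ^^+ %@ +@ %@ %@ %^@ %^@ +@ ^^+ %@ +@ %^@ +@; concatenated:

^^++@^^++@^^+%@+@%@%@%^@%^@+@^^+%@+@%^@+@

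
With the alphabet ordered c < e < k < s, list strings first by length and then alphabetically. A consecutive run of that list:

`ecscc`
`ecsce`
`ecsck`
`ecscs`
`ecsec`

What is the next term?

ecsee

The successor of ecsec increments the rightmost position that isn't already s and resets every position after it to c.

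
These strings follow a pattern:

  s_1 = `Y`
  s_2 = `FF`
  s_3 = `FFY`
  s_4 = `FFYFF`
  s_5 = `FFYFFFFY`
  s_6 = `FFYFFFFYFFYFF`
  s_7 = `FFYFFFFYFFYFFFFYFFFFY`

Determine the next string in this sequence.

From term 3 onward, concatenate the last term with the second-to-last: FF·Y = FFY, FFY·FF = FFYFF, …
So term 8 is FFYFFFFYFFYFFFFYFFFFY·FFYFFFFYFFYFF.

FFYFFFFYFFYFFFFYFFFFYFFYFFFFYFFYFF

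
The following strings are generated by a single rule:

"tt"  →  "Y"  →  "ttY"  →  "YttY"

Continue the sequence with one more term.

ttYYttY

Each term (from the third on) is the two preceding terms concatenated in order: term 3 = tt·Y = ttY.
So term 5 is ttY·YttY.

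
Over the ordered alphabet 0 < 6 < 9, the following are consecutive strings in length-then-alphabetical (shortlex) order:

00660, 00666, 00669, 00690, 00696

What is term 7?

00900

Continuing the enumeration 2 steps past 00696: 00696 → 00699 → (answer).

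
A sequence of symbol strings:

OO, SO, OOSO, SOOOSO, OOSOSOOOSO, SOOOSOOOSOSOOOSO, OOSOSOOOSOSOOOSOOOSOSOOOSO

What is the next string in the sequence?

SOOOSOOOSOSOOOSOOOSOSOOOSOSOOOSOOOSOSOOOSO

From term 3 onward, concatenate the second-to-last term with the last: OO·SO = OOSO, SO·OOSO = SOOOSO, …
The next term joins SOOOSOOOSOSOOOSO and OOSOSOOOSOSOOOSOOOSOSOOOSO.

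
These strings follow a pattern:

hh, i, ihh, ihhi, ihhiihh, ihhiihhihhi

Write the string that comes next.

ihhiihhihhiihhiihh

Each term (from the third on) is the previous term followed by the one before it: term 3 = i·hh = ihh.
So term 7 is ihhiihhihhi·ihhiihh.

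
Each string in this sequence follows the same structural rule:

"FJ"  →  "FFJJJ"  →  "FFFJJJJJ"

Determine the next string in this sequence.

FFFFJJJJJJJ

Each string has the form F^{n} J^{2n-1} (n = 1, 2, …).
At n = 4 the blocks have lengths 4, 7.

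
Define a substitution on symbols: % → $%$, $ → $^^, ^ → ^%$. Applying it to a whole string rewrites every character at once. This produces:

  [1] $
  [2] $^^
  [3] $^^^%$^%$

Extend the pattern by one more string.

Rewriting each symbol of $^^^%$^%$: $→$^^, ^→^%$, ^→^%$, ^→^%$, %→$%$, $→$^^, ^→^%$, %→$%$, $→$^^, which concatenates to $^^ ^%$ ^%$ ^%$ $%$ $^^ ^%$ $%$ $^^.

$^^^%$^%$^%$$%$$^^^%$$%$$^^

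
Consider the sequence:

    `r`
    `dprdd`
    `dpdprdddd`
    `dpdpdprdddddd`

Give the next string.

Every step adds dp to the front and dd to the end of the previous string.
One more step from dpdpdprdddddd gives the answer.

dpdpdpdprdddddddd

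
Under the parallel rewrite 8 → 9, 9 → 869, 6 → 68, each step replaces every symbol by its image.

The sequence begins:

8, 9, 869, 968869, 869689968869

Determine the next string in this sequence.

Apply φ to 869689968869 symbol by symbol: 8→9, 6→68, 9→869, 6→68, 8→9, 9→869, 9→869, 6→68, 8→9, 8→9, 6→68, 9→869; joined: 9 68 869 68 9 869 869 68 9 9 68 869.

968869689869869689968869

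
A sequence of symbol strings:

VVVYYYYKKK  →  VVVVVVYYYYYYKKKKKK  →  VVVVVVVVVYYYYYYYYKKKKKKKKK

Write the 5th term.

VVVVVVVVVVVVVVVYYYYYYYYYYYYKKKKKKKKKKKKKKK

Term n consists of 3n V's, followed by 2n+2 Y's, followed by 3n K's (n = 1, 2, …).
At n = 5 the blocks have lengths 15, 12, 15.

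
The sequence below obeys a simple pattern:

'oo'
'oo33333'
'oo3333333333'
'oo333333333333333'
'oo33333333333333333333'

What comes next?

oo3333333333333333333333333

Each term is the previous one with 33333 appended.
One more step from oo33333333333333333333 gives the answer.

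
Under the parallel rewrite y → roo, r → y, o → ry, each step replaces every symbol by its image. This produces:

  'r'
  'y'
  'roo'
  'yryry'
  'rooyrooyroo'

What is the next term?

yryryrooyryryrooyryry

Apply φ to rooyrooyroo symbol by symbol: r→y, o→ry, o→ry, y→roo, r→y, o→ry, o→ry, y→roo, r→y, o→ry, o→ry; joined: y ry ry roo y ry ry roo y ry ry.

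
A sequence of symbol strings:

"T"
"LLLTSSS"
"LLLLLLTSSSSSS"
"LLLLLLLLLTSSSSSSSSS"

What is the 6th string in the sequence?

LLLLLLLLLLLLLLLTSSSSSSSSSSSSSSS

s(k+1) = LLL·s(k)·SSS, so each term gains LLL as a prefix and SSS as a suffix.
From LLLLLLLLLTSSSSSSSSS, 2 further steps: LLLLLLLLLTSSSSSSSSS → LLLLLLLLLLLLTSSSSSSSSSSSS → (answer).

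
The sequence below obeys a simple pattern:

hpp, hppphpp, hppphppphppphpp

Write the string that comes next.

Each string is two copies of the previous one joined by 'p'.
One more doubling of hppphppphppphpp gives the answer.

hppphppphppphppphppphppphppphpp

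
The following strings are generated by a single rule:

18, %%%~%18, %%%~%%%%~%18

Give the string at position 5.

Each term is the previous one with %%%~% prepended.
From %%%~%%%%~%18, 2 further steps: %%%~%%%%~%18 → %%%~%%%%~%%%%~%18 → (answer).

%%%~%%%%~%%%%~%%%%~%18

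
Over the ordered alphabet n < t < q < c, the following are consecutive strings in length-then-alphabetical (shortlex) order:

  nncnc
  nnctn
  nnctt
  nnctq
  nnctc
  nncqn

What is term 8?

nncqq

Advancing 2 positions from nncqn through nncqn → nncqt reaches term 8.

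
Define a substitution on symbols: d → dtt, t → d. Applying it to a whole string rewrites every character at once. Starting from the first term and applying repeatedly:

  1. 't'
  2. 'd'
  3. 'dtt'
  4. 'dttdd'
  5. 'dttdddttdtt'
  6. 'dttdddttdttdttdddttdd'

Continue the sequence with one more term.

Replace each of the 21 characters of dttdddttdttdttdddttdd in place — dtt d d dtt dtt dtt d d dtt d d dtt d d dtt dtt dtt d d dtt dtt — and concatenate.

dttdddttdttdttdddttdddttdddttdttdttdddttdtt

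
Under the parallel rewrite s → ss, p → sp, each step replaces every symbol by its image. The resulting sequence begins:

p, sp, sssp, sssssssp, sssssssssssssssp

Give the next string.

Replace each of the 16 characters of sssssssssssssssp in place — ss ss ss ss ss ss ss ss ss ss ss ss ss ss ss sp — and concatenate.

sssssssssssssssssssssssssssssssp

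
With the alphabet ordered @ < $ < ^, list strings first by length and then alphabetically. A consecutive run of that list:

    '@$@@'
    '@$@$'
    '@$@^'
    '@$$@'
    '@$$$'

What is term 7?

Continuing the enumeration 2 steps past @$$$: @$$$ → @$$^ → (answer).

@$^@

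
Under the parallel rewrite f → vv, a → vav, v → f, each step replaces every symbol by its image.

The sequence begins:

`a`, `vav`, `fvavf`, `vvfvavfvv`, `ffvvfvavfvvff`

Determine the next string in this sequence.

Rewriting the 13 symbols of ffvvfvavfvvff one by one yields vv vv f f vv f vav f vv f f vv vv; concatenated:

vvvvffvvfvavfvvffvvvv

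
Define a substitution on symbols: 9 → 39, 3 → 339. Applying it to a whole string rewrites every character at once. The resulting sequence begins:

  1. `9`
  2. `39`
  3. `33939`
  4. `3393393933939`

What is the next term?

3393393933933939339393393393933939

Applying the rule to each of the 13 symbols of 3393393933939 gives the pieces 339 339 39 339 339 39 339 39 339 339 39 339 39, which concatenate to the answer.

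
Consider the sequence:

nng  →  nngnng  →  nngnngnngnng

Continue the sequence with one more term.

Each string is two copies of the previous one concatenated.
Doubling nngnngnngnng:

nngnngnngnngnngnngnngnng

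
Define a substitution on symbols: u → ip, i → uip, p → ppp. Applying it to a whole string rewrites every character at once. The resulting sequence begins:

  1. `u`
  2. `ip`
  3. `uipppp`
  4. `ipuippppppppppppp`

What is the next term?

uippppipuipppppppppppppppppppppppppppppppppppppppp

φ(ipuippppppppppppp) expands symbol-by-symbol to uip ppp ip uip ppp ppp ppp ppp ppp ppp ppp ppp ppp ppp ppp ppp ppp; joining the 17 pieces gives the next term.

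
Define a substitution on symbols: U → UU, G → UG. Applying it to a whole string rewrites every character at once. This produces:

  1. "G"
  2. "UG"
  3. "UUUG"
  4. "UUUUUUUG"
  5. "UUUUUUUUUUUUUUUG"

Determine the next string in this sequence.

Rewriting the 16 symbols of UUUUUUUUUUUUUUUG one by one yields UU UU UU UU UU UU UU UU UU UU UU UU UU UU UU UG; concatenated:

UUUUUUUUUUUUUUUUUUUUUUUUUUUUUUUG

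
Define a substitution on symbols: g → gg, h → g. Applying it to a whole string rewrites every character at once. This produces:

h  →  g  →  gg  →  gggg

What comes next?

Apply φ to gggg symbol by symbol: g→gg, g→gg, g→gg, g→gg; joined: gg gg gg gg.

gggggggg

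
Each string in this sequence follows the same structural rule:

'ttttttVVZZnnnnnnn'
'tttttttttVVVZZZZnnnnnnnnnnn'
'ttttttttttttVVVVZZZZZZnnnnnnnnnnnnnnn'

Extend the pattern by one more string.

tttttttttttttttVVVVVZZZZZZZZnnnnnnnnnnnnnnnnnnn

Term n consists of 3n t's, followed by n V's, followed by 2n-2 Z's, followed by 4n-1 n's, where the shown terms are n = 2, 3, 4.
At n = 5 the blocks have lengths 15, 5, 8, 19.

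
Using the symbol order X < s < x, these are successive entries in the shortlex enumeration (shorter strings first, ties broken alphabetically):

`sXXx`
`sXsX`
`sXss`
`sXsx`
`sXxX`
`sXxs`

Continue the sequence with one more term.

The successor of sXxs increments the rightmost position that isn't already x and resets every position after it to X.

sXxx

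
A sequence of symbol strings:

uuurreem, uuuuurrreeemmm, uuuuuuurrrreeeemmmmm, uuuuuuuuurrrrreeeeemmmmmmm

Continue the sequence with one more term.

uuuuuuuuuuurrrrrreeeeeemmmmmmmmm

Reading off run lengths: u runs 3, 5, 7, 9; r runs 2, 3, 4, 5; e runs 2, 3, 4, 5; m runs 1, 3, 5, 7 — each is linear in n (n = 1, 2, …).
Setting n = 5 gives 11, 6, 6, 9 characters in each block.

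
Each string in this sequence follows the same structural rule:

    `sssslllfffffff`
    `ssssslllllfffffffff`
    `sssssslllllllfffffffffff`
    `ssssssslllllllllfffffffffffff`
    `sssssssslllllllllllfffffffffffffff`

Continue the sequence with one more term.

ssssssssslllllllllllllfffffffffffffffff

Each string has the form s^{n+2} l^{2n-1} f^{2n+3}, where the shown terms are n = 2, 3, 4, 5, 6.
At n = 7 the blocks have lengths 9, 13, 17.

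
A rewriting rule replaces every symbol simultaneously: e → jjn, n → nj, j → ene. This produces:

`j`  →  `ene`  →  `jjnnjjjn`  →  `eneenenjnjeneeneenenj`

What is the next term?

Applying the rule to each of the 21 symbols of eneenenjnjeneeneenenj gives the pieces jjn nj jjn jjn nj jjn nj ene nj ene jjn nj jjn jjn nj jjn jjn nj jjn nj ene, which concatenate to the answer.

jjnnjjjnjjnnjjjnnjenenjenejjnnjjjnjjnnjjjnjjnnjjjnnjene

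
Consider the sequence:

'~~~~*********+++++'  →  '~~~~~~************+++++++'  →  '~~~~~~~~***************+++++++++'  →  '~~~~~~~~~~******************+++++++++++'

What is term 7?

Term n consists of 2n ~'s, followed by 3n+3 *'s, followed by 2n+1 +'s, where the shown terms are n = 2, 3, 4, 5.
Setting n = 8 gives 16, 27, 17 characters in each block.

~~~~~~~~~~~~~~~~***************************+++++++++++++++++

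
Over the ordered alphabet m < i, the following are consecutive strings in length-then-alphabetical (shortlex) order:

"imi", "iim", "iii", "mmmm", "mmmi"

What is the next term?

The successor of mmmi increments the rightmost position that isn't already i and resets every position after it to m.

mmim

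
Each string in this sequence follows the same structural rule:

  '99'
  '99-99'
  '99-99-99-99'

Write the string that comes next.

s(k+1) = s(k)·-·s(k) — each term doubles the last with '-' between the halves.
Doubling 99-99-99-99 with '-' between the halves:

99-99-99-99-99-99-99-99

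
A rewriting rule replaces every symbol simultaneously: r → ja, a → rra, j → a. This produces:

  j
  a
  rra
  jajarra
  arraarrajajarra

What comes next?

Replace each of the 15 characters of arraarrajajarra in place — rra ja ja rra rra ja ja rra a rra a rra ja ja rra — and concatenate.

rrajajarrarrajajarraarraarrajajarra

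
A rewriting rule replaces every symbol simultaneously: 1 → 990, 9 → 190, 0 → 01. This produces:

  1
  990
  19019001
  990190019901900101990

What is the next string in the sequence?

Rewriting the 21 symbols of 990190019901900101990 one by one yields 190 190 01 990 190 01 01 990 190 190 01 990 190 01 01 990 01 990 190 190 01; concatenated:

1901900199019001019901901900199019001019900199019019001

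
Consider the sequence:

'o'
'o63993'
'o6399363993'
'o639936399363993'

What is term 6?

The strings grow by a fixed suffix 63993 each time.
From o639936399363993, 2 further steps: o639936399363993 → o63993639936399363993 → (answer).

o6399363993639936399363993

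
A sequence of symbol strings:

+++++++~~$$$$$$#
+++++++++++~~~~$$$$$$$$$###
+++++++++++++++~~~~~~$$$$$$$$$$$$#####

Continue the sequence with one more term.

The n-th term is 4n+3 +'s then 2n ~'s then 3n+3 $'s then 2n-1 #'s (n = 1, 2, …).
For the next term, n = 4, so the run lengths are 19, 8, 15, 7.

+++++++++++++++++++~~~~~~~~$$$$$$$$$$$$$$$#######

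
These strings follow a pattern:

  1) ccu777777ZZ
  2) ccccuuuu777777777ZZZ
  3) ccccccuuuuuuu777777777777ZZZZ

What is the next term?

Term n consists of 2n c's, followed by 3n-2 u's, followed by 3n+3 7's, followed by n+1 Z's (n = 1, 2, …).
For the next term, n = 4, so the run lengths are 8, 10, 15, 5.

ccccccccuuuuuuuuuu777777777777777ZZZZZ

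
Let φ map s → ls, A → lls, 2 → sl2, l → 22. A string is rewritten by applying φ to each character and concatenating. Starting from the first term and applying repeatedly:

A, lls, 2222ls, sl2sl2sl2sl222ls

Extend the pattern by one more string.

Rewriting the 16 symbols of sl2sl2sl2sl222ls one by one yields ls 22 sl2 ls 22 sl2 ls 22 sl2 ls 22 sl2 sl2 sl2 22 ls; concatenated:

ls22sl2ls22sl2ls22sl2ls22sl2sl2sl222ls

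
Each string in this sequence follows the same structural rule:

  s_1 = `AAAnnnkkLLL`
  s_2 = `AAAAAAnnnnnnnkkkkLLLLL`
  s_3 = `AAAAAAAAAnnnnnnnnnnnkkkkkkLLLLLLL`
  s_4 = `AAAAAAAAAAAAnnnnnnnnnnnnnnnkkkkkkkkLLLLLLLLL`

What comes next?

Each string has the form A^{3n} n^{4n-1} k^{2n} L^{2n+1} (n = 1, 2, …).
Setting n = 5 gives 15, 19, 10, 11 characters in each block.

AAAAAAAAAAAAAAAnnnnnnnnnnnnnnnnnnnkkkkkkkkkkLLLLLLLLLLL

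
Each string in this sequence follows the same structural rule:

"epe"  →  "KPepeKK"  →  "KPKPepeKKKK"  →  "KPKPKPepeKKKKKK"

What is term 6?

KPKPKPKPKPepeKKKKKKKKKK

Every step adds KP to the front and KK to the end of the previous string.
From KPKPKPepeKKKKKK, 2 further steps: KPKPKPepeKKKKKK → KPKPKPKPepeKKKKKKKK → (answer).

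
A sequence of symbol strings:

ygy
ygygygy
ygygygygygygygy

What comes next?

Each string is two copies of the previous one joined by 'g'.
Doubling ygygygygygygygy with 'g' between the halves:

ygygygygygygygygygygygygygygygy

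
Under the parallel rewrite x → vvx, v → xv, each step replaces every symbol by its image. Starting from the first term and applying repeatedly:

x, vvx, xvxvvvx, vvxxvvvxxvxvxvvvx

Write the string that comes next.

φ(vvxxvvvxxvxvxvvvx) expands symbol-by-symbol to xv xv vvx vvx xv xv xv vvx vvx xv vvx xv vvx xv xv xv vvx; joining the 17 pieces gives the next term.

xvxvvvxvvxxvxvxvvvxvvxxvvvxxvvvxxvxvxvvvx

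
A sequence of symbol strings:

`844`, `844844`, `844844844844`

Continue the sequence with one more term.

Each string is two copies of the previous one concatenated.
Doubling 844844844844:

844844844844844844844844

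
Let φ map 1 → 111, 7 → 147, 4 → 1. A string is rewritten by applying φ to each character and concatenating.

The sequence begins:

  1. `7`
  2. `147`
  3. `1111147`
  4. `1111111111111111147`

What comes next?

Applying the rule to each of the 19 symbols of 1111111111111111147 gives the pieces 111 111 111 111 111 111 111 111 111 111 111 111 111 111 111 111 111 1 147, which concatenate to the answer.

1111111111111111111111111111111111111111111111111111147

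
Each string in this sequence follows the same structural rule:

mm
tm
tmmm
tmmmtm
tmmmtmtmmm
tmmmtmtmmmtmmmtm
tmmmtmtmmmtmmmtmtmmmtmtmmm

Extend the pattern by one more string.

This is a Fibonacci-style word recurrence s(k) = s(k−1)·s(k−2): e.g. tm·mm = tmmm.
So term 8 is tmmmtmtmmmtmmmtmtmmmtmtmmm·tmmmtmtmmmtmmmtm.

tmmmtmtmmmtmmmtmtmmmtmtmmmtmmmtmtmmmtmmmtm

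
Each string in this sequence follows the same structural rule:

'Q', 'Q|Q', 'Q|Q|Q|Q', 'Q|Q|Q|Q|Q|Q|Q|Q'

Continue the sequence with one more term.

s(k+1) = s(k)·|·s(k) — each term doubles the last with '|' between the halves.
Doubling Q|Q|Q|Q|Q|Q|Q|Q with '|' between the halves:

Q|Q|Q|Q|Q|Q|Q|Q|Q|Q|Q|Q|Q|Q|Q|Q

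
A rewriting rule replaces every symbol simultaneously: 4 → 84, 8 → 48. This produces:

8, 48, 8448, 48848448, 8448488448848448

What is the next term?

Applying the rule to each of the 16 symbols of 8448488448848448 gives the pieces 48 84 84 48 84 48 48 84 84 48 48 84 48 84 84 48, which concatenate to the answer.

48848448844848848448488448848448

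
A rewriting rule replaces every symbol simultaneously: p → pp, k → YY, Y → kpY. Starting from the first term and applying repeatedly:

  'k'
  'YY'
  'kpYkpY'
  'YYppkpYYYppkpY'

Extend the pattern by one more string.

Applying the rule to each of the 14 symbols of YYppkpYYYppkpY gives the pieces kpY kpY pp pp YY pp kpY kpY kpY pp pp YY pp kpY, which concatenate to the answer.

kpYkpYppppYYppkpYkpYkpYppppYYppkpY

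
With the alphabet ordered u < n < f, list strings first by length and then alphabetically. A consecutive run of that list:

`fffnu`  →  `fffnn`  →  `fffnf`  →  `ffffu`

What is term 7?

uuuuuu

Continuing the enumeration 3 steps past ffffu: ffffu → ffffn → fffff → (answer).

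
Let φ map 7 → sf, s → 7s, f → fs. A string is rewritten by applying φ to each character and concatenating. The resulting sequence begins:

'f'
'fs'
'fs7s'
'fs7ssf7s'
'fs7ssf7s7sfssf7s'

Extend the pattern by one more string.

Replace each of the 16 characters of fs7ssf7s7sfssf7s in place — fs 7s sf 7s 7s fs sf 7s sf 7s fs 7s 7s fs sf 7s — and concatenate.

fs7ssf7s7sfssf7ssf7sfs7s7sfssf7s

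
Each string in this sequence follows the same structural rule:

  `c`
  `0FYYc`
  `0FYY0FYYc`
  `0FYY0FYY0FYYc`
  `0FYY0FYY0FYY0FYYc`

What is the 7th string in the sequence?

0FYY0FYY0FYY0FYY0FYY0FYYc

Each term is the previous one with 0FYY prepended.
From 0FYY0FYY0FYY0FYYc, 2 further steps: 0FYY0FYY0FYY0FYYc → 0FYY0FYY0FYY0FYY0FYYc → (answer).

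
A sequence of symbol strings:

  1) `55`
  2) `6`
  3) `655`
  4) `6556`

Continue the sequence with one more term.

6556655

This is a Fibonacci-style word recurrence s(k) = s(k−1)·s(k−2): e.g. 6·55 = 655.
The next term joins 6556 and 655.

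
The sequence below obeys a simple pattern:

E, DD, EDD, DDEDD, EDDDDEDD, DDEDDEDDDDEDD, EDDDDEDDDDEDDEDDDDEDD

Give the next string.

DDEDDEDDDDEDDEDDDDEDDDDEDDEDDDDEDD

This is a Fibonacci-style word recurrence s(k) = s(k−2)·s(k−1): e.g. E·DD = EDD.
So term 8 is DDEDDEDDDDEDD·EDDDDEDDDDEDDEDDDDEDD.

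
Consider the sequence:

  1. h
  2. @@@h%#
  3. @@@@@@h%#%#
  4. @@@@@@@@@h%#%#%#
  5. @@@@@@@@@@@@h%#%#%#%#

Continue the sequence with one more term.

Every step adds @@@ to the front and %# to the end of the previous string.
Applying this once more to @@@@@@@@@@@@h%#%#%#%#:

@@@@@@@@@@@@@@@h%#%#%#%#%#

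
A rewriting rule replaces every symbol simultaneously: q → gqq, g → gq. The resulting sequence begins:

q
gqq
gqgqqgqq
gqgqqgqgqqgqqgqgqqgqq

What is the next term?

Rewriting the 21 symbols of gqgqqgqgqqgqqgqgqqgqq one by one yields gq gqq gq gqq gqq gq gqq gq gqq gqq gq gqq gqq gq gqq gq gqq gqq gq gqq gqq; concatenated:

gqgqqgqgqqgqqgqgqqgqgqqgqqgqgqqgqqgqgqqgqgqqgqqgqgqqgqq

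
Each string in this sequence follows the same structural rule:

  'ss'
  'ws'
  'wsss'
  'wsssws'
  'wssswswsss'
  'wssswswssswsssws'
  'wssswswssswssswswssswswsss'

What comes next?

wssswswssswssswswssswswssswssswswssswsssws

From term 3 onward, concatenate the last term with the second-to-last: ws·ss = wsss, wsss·ws = wsssws, …
So term 8 is wssswswssswssswswssswswsss·wssswswssswsssws.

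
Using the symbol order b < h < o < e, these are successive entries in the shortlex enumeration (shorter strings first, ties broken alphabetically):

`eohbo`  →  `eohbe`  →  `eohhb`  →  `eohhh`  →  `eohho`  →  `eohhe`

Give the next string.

Treat eohhe as a base-4 numeral over the given alphabet and add one, carrying through any trailing e's.

eohob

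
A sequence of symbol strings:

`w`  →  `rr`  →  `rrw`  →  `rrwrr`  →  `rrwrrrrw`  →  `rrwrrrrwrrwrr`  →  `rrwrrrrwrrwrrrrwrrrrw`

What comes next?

Each term (from the third on) is the previous term followed by the one before it: term 3 = rr·w = rrw.
Continuing: rrwrrrrwrrwrrrrwrrrrw · rrwrrrrwrrwrr gives term 8.

rrwrrrrwrrwrrrrwrrrrwrrwrrrrwrrwrr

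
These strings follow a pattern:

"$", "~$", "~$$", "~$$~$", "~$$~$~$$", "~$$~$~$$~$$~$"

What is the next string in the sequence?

~$$~$~$$~$$~$~$$~$~$$

Each term (from the third on) is the previous term followed by the one before it: term 3 = ~$·$ = ~$$.
Continuing: ~$$~$~$$~$$~$ · ~$$~$~$$ gives term 7.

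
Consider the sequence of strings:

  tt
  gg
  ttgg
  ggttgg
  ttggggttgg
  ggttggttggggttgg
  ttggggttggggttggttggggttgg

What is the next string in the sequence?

This is a Fibonacci-style word recurrence s(k) = s(k−2)·s(k−1): e.g. tt·gg = ttgg.
So term 8 is ggttggttggggttgg·ttggggttggggttggttggggttgg.

ggttggttggggttggttggggttggggttggttggggttgg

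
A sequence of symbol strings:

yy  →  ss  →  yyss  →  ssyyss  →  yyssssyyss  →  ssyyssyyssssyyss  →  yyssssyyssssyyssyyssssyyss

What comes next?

From term 3 onward, concatenate the second-to-last term with the last: yy·ss = yyss, ss·yyss = ssyyss, …
The next term joins ssyyssyyssssyyss and yyssssyyssssyyssyyssssyyss.

ssyyssyyssssyyssyyssssyyssssyyssyyssssyyss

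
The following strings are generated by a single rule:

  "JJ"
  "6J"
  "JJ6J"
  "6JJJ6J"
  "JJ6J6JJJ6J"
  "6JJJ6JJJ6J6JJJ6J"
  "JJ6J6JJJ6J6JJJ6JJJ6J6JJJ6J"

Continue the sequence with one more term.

From term 3 onward, concatenate the second-to-last term with the last: JJ·6J = JJ6J, 6J·JJ6J = 6JJJ6J, …
The next term joins 6JJJ6JJJ6J6JJJ6J and JJ6J6JJJ6J6JJJ6JJJ6J6JJJ6J.

6JJJ6JJJ6J6JJJ6JJJ6J6JJJ6J6JJJ6JJJ6J6JJJ6J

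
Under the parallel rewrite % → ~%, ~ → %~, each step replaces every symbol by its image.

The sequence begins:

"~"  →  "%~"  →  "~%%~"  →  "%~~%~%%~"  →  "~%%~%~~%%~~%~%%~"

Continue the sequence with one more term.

Rewriting the 16 symbols of ~%%~%~~%%~~%~%%~ one by one yields %~ ~% ~% %~ ~% %~ %~ ~% ~% %~ %~ ~% %~ ~% ~% %~; concatenated:

%~~%~%%~~%%~%~~%~%%~%~~%%~~%~%%~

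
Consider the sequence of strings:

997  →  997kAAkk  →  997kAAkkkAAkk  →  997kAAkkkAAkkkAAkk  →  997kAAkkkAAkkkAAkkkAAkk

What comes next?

Every step adds kAAkk to the end: s(k+1) = s(k)·kAAkk.
One more step from 997kAAkkkAAkkkAAkkkAAkk gives the answer.

997kAAkkkAAkkkAAkkkAAkkkAAkk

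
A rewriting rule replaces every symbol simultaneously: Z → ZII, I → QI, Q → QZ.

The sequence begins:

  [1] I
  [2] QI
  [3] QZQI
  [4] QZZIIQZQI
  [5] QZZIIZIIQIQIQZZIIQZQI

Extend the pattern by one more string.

QZZIIZIIQIQIZIIQIQIQZQIQZQIQZZIIZIIQIQIQZZIIQZQI

Applying the rule to each of the 21 symbols of QZZIIZIIQIQIQZZIIQZQI gives the pieces QZ ZII ZII QI QI ZII QI QI QZ QI QZ QI QZ ZII ZII QI QI QZ ZII QZ QI, which concatenate to the answer.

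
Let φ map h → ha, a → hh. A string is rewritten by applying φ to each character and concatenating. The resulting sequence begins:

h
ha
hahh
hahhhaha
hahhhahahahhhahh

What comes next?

φ(hahhhahahahhhahh) expands symbol-by-symbol to ha hh ha ha ha hh ha hh ha hh ha ha ha hh ha ha; joining the 16 pieces gives the next term.

hahhhahahahhhahhhahhhahahahhhaha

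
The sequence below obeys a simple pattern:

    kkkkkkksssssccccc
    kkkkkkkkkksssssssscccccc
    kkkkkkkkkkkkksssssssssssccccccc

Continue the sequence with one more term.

Term n consists of 3n+1 k's, followed by 3n-1 s's, followed by n+3 c's, where the shown terms are n = 2, 3, 4.
At n = 5 the blocks have lengths 16, 14, 8.

kkkkkkkkkkkkkkkksssssssssssssscccccccc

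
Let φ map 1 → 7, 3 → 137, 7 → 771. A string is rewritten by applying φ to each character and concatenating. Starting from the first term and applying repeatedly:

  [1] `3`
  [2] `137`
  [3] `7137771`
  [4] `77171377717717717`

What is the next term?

Rewriting the 17 symbols of 77171377717717717 one by one yields 771 771 7 771 7 137 771 771 771 7 771 771 7 771 771 7 771; concatenated:

77177177717137771771771777177177717717771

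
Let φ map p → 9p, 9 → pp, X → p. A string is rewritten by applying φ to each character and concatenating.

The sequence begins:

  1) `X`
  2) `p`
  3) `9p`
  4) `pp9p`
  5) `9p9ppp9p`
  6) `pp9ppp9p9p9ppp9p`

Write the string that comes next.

Replace each of the 16 characters of pp9ppp9p9p9ppp9p in place — 9p 9p pp 9p 9p 9p pp 9p pp 9p pp 9p 9p 9p pp 9p — and concatenate.

9p9ppp9p9p9ppp9ppp9ppp9p9p9ppp9p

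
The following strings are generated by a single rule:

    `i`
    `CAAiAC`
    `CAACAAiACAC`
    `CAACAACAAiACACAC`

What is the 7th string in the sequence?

Each term wraps the previous one in CAA on the left and AC on the right.
From CAACAACAAiACACAC, 3 further steps: CAACAACAAiACACAC → CAACAACAACAAiACACACAC → CAACAACAACAACAAiACACACACAC → (answer).

CAACAACAACAACAACAAiACACACACACAC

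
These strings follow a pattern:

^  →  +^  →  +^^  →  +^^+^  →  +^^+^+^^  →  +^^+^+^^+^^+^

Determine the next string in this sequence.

+^^+^+^^+^^+^+^^+^+^^

Each term (from the third on) is the previous term followed by the one before it: term 3 = +^·^ = +^^.
The next term joins +^^+^+^^+^^+^ and +^^+^+^^.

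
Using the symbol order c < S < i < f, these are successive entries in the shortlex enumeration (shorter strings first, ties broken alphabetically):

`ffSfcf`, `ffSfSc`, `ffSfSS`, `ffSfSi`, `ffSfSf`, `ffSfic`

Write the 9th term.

Advancing 3 positions from ffSfic through ffSfic → ffSfiS → ffSfii reaches term 9.

ffSfif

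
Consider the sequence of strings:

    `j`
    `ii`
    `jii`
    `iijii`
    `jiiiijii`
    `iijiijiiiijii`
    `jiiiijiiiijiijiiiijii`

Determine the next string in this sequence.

Each term (from the third on) is the two preceding terms concatenated in order: term 3 = j·ii = jii.
So term 8 is iijiijiiiijii·jiiiijiiiijiijiiiijii.

iijiijiiiijiijiiiijiiiijiijiiiijii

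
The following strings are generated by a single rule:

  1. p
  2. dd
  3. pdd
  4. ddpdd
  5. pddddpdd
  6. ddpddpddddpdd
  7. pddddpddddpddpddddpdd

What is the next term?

This is a Fibonacci-style word recurrence s(k) = s(k−2)·s(k−1): e.g. p·dd = pdd.
So term 8 is ddpddpddddpdd·pddddpddddpddpddddpdd.

ddpddpddddpddpddddpddddpddpddddpdd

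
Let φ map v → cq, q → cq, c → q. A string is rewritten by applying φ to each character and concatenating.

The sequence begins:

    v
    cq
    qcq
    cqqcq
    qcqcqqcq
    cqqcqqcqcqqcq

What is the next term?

qcqcqqcqcqqcqqcqcqqcq

φ(cqqcqqcqcqqcq) expands symbol-by-symbol to q cq cq q cq cq q cq q cq cq q cq; joining the 13 pieces gives the next term.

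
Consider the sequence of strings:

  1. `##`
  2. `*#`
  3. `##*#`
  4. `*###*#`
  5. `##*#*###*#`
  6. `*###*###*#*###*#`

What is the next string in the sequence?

##*#*###*#*###*###*#*###*#

Each term (from the third on) is the two preceding terms concatenated in order: term 3 = ##·*# = ##*#.
Continuing: ##*#*###*# · *###*###*#*###*# gives term 7.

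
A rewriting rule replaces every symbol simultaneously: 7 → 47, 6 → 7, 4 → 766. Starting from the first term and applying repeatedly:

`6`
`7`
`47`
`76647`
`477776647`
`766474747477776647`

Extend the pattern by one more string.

4777766477664776647766474747477776647

φ(766474747477776647) expands symbol-by-symbol to 47 7 7 766 47 766 47 766 47 766 47 47 47 47 7 7 766 47; joining the 18 pieces gives the next term.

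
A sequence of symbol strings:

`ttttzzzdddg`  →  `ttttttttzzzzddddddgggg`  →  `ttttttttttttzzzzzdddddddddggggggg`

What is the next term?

Each string has the form t^{4n} z^{n+2} d^{3n} g^{3n-2} (n = 1, 2, …).
At n = 4 the blocks have lengths 16, 6, 12, 10.

ttttttttttttttttzzzzzzddddddddddddgggggggggg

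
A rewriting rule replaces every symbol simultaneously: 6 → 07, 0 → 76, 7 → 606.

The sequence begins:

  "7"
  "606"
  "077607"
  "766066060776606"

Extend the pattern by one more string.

606070776070776077660660607077607

Applying the rule to each of the 15 symbols of 766066060776606 gives the pieces 606 07 07 76 07 07 76 07 76 606 606 07 07 76 07, which concatenate to the answer.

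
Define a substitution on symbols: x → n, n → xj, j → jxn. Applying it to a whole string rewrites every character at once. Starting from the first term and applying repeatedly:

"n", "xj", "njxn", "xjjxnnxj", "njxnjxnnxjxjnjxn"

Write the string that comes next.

φ(njxnjxnnxjxjnjxn) expands symbol-by-symbol to xj jxn n xj jxn n xj xj n jxn n jxn xj jxn n xj; joining the 16 pieces gives the next term.

xjjxnnxjjxnnxjxjnjxnnjxnxjjxnnxj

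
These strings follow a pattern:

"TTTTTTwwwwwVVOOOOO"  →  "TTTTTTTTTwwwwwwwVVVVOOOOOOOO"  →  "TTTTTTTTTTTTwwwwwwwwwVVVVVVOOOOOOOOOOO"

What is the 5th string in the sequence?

TTTTTTTTTTTTTTTTTTwwwwwwwwwwwwwVVVVVVVVVVOOOOOOOOOOOOOOOOO

The n-th term is 3n T's then 2n+1 w's then 2n-2 V's then 3n-1 O's, where the shown terms are n = 2, 3, 4.
Setting n = 6 gives 18, 13, 10, 17 characters in each block.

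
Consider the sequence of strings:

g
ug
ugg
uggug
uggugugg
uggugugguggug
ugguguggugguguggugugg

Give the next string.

Each term (from the third on) is the previous term followed by the one before it: term 3 = ug·g = ugg.
Continuing: ugguguggugguguggugugg · uggugugguggug gives term 8.

ugguguggugguguggugugguggugugguggug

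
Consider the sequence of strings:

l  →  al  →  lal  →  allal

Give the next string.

lalallal

Each term (from the third on) is the two preceding terms concatenated in order: term 3 = l·al = lal.
Continuing: lal · allal gives term 5.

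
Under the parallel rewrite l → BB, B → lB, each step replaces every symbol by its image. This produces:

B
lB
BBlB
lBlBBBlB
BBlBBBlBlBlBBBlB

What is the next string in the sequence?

Rewriting the 16 symbols of BBlBBBlBlBlBBBlB one by one yields lB lB BB lB lB lB BB lB BB lB BB lB lB lB BB lB; concatenated:

lBlBBBlBlBlBBBlBBBlBBBlBlBlBBBlB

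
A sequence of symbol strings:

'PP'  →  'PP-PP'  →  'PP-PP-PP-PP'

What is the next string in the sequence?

Each string is two copies of the previous one joined by '-'.
One more doubling of PP-PP-PP-PP gives the answer.

PP-PP-PP-PP-PP-PP-PP-PP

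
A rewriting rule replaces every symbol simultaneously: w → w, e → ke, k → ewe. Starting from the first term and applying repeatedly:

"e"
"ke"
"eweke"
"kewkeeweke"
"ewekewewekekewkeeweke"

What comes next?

φ(ewekewewekekewkeeweke) expands symbol-by-symbol to ke w ke ewe ke w ke w ke ewe ke ewe ke w ewe ke ke w ke ewe ke; joining the 21 pieces gives the next term.

kewkeewekewkewkeewekeewekewewekekewkeeweke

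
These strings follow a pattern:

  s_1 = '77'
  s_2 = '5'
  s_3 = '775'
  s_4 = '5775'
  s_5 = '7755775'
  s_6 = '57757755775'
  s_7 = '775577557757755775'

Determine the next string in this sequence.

57757755775775577557757755775

This is a Fibonacci-style word recurrence s(k) = s(k−2)·s(k−1): e.g. 77·5 = 775.
So term 8 is 57757755775·775577557757755775.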